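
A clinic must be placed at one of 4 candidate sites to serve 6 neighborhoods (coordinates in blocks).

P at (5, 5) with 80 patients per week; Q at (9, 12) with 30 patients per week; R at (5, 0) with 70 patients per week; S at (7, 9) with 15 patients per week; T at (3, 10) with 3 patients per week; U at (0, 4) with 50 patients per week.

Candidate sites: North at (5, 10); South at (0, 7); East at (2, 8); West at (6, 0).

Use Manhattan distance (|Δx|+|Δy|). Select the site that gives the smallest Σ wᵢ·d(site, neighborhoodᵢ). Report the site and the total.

Total weighted distance at each candidate:
  North (5, 10): total = 1881
  South (0, 7): total = 2123
  East (2, 8): total = 1979
  West (6, 0): total = 1689
Minimum is at West with total 1689 blocks.

West, total 1689 blocks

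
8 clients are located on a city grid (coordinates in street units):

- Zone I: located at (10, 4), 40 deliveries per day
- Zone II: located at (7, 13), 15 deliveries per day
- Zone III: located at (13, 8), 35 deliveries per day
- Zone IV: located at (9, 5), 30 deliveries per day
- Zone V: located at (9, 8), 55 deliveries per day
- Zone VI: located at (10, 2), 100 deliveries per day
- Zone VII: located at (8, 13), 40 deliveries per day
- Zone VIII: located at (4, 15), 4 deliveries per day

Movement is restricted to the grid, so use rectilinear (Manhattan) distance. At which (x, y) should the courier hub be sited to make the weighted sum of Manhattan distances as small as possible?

(10, 5)

Manhattan distance separates: Σwᵢ(|x−xᵢ|+|y−yᵢ|) = Σwᵢ|x−xᵢ| + Σwᵢ|y−yᵢ|, so x and y are optimised independently as 1-D weighted medians.
Total weight W = 319; half = 159.5.
x-coordinate, sorted with cumulative weight:
  x=4 (Zone VIII, w=4) cum 4
  x=7 (Zone II, w=15) cum 19
  x=8 (Zone VII, w=40) cum 59
  x=9 (Zone IV, w=30) cum 89
  x=9 (Zone V, w=55) cum 144
  x=10 (Zone I, w=40) cum 184  ← median
  x=10 (Zone VI, w=100) cum 284
  x=13 (Zone III, w=35) cum 319
⇒ x* = 10
y-coordinate, sorted with cumulative weight:
  y=2 (Zone VI, w=100) cum 100
  y=4 (Zone I, w=40) cum 140
  y=5 (Zone IV, w=30) cum 170  ← median
  y=8 (Zone III, w=35) cum 205
  y=8 (Zone V, w=55) cum 260
  y=13 (Zone II, w=15) cum 275
  y=13 (Zone VII, w=40) cum 315
  y=15 (Zone VIII, w=4) cum 319
⇒ y* = 5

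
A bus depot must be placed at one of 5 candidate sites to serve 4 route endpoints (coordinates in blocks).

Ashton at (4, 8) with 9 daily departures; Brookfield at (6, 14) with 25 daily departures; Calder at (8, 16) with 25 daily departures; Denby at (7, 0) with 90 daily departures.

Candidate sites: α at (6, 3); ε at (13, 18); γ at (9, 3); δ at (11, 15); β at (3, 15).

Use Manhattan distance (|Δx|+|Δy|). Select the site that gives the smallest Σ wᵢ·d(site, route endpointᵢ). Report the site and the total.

α, total 1073 blocks

Total weighted distance at each candidate:
  α (6, 3): total = 1073
  ε (13, 18): total = 2781
  γ (9, 3): total = 1240
  δ (11, 15): total = 2086
  β (3, 15): total = 2032
Minimum is at α with total 1073 blocks.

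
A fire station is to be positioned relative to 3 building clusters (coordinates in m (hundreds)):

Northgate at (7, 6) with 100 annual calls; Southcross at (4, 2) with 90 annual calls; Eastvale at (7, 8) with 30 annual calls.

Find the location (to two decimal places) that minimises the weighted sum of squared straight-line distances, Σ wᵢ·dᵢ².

(5.77, 4.64)

The minimiser of Σwᵢ‖p−pᵢ‖² is the weighted centroid p* = (Σwᵢpᵢ)/(Σwᵢ).
Σwᵢ = 220.
Σwᵢxᵢ = 100·7 + 90·4 + 30·7 = 1270.
Σwᵢyᵢ = 100·6 + 90·2 + 30·8 = 1020.
x* = 1270/220 = 5.77, y* = 1020/220 = 4.64.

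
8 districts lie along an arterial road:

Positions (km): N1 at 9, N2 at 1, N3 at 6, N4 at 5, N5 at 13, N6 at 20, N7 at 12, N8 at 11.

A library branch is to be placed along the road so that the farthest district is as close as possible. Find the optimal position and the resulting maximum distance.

The 1-center on a line is the midpoint of the two extreme points: leftmost at 1, rightmost at 20.
Optimal location = (1 + 20)/2 = 10.5; maximum distance = (20 − 1)/2 = 9.5.

location 10.5, max distance 9.5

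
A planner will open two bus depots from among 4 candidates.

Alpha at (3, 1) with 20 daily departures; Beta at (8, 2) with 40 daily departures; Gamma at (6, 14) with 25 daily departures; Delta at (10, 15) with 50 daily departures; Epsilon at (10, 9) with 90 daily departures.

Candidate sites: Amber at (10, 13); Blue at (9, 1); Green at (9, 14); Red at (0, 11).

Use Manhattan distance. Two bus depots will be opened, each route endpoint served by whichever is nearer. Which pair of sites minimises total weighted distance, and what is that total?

Evaluate every pair (each demand assigned to the nearer of the two):
  {Amber, Blue}: total = 785
  {Blue, Green}: total = 915
  {Amber, Red}: total = 1365
  {Amber, Green}: total = 1435
  {Green, Red}: total = 1495
  {Blue, Red}: total = 1935
Best pair: {Amber, Blue} with total 785.

{Amber, Blue}, total 785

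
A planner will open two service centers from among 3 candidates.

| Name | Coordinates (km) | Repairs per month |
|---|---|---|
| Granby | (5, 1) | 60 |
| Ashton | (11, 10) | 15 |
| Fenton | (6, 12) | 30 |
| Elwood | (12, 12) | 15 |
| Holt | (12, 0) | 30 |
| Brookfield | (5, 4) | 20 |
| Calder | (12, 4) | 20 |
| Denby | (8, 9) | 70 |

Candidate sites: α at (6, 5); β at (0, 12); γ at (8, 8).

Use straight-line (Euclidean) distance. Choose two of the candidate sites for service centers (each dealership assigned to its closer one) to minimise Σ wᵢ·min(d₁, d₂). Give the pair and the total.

Evaluate every pair (each demand assigned to the nearer of the two):
  {α, γ}: total = 966.2
  {β, γ}: total = 1281.5
  {α, β}: total = 1369.0
Best pair: {α, γ} with total 966.2.

{α, γ}, total 966.2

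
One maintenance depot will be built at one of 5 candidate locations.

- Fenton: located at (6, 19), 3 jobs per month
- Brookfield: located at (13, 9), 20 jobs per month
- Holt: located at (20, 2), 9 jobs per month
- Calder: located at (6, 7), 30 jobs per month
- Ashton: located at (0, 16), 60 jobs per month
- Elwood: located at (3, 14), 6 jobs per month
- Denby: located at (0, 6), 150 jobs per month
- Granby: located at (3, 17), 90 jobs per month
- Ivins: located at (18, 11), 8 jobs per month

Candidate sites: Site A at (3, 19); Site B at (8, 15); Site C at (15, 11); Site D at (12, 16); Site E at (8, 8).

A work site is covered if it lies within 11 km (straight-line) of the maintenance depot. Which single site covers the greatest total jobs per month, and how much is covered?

Site E, covering 304

Coverage radius r = 11 km; a point is covered iff (Δx)²+(Δy)² ≤ 11² = 121.
  Site A (3, 19): covers {Fenton, Ashton, Elwood, Granby} → 159
  Site B (8, 15): covers {Fenton, Brookfield, Calder, Ashton, Elwood, Granby, Ivins} → 217
  Site C (15, 11): covers {Brookfield, Holt, Calder, Ivins} → 67
  Site D (12, 16): covers {Fenton, Brookfield, Calder, Elwood, Granby, Ivins} → 157
  Site E (8, 8): covers {Brookfield, Calder, Elwood, Denby, Granby, Ivins} → 304
Maximum coverage at Site E: 304 jobs per month.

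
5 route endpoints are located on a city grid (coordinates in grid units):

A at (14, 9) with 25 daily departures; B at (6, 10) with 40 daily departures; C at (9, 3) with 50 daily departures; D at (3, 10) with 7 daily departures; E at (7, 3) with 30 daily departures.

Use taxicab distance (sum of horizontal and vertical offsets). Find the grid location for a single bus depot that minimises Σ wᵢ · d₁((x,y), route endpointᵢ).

Manhattan distance separates: Σwᵢ(|x−xᵢ|+|y−yᵢ|) = Σwᵢ|x−xᵢ| + Σwᵢ|y−yᵢ|, so x and y are optimised independently as 1-D weighted medians.
Total weight W = 152; half = 76.
x-coordinate, sorted with cumulative weight:
  x=3 (D, w=7) cum 7
  x=6 (B, w=40) cum 47
  x=7 (E, w=30) cum 77  ← median
  x=9 (C, w=50) cum 127
  x=14 (A, w=25) cum 152
⇒ x* = 7
y-coordinate, sorted with cumulative weight:
  y=3 (C, w=50) cum 50
  y=3 (E, w=30) cum 80  ← median
  y=9 (A, w=25) cum 105
  y=10 (B, w=40) cum 145
  y=10 (D, w=7) cum 152
⇒ y* = 3

(7, 3)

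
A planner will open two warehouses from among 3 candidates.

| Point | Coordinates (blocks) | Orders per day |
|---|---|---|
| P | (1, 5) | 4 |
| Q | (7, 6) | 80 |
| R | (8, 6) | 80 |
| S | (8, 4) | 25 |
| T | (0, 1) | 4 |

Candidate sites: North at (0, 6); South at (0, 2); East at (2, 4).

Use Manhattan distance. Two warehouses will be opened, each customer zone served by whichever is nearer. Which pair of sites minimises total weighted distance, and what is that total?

Evaluate every pair (each demand assigned to the nearer of the two):
  {South, East}: total = 1362
  {North, East}: total = 1378
  {North, South}: total = 1462
Best pair: {South, East} with total 1362.

{South, East}, total 1362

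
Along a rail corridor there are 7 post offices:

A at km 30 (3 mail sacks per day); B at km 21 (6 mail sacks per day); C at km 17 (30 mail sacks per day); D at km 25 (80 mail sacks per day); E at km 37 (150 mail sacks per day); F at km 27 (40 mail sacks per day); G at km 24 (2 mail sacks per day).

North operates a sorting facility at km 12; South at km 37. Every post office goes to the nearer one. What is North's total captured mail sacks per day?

The indifferent point is the midpoint (12+37)/2 = 24.5; post offices left of it (closer to North at 12) go to North, those right go to South.
  C at 17 (w=30) → North
  B at 21 (w=6) → North
  G at 24 (w=2) → North
  D at 25 (w=80) → South
  F at 27 (w=40) → South
  A at 30 (w=3) → South
  E at 37 (w=150) → South
North captures 38; South captures 273.

38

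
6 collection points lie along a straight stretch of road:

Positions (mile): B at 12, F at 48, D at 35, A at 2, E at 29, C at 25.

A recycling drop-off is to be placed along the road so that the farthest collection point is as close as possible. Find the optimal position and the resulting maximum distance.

location 25, max distance 23

The 1-center on a line is the midpoint of the two extreme points: leftmost at 2, rightmost at 48.
Optimal location = (2 + 48)/2 = 25; maximum distance = (48 − 2)/2 = 23.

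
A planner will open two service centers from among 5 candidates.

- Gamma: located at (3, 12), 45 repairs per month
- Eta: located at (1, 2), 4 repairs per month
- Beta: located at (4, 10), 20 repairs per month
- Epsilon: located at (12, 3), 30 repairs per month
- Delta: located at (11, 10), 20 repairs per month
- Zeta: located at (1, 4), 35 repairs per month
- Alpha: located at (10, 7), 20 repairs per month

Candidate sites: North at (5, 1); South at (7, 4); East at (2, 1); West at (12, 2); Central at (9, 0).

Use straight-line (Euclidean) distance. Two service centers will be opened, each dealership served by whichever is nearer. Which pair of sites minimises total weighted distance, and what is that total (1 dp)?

{South, West}, total 1031.0

Evaluate every pair (each demand assigned to the nearer of the two):
  {South, West}: total = 1031.0
  {South, East}: total = 1035.0
  {East, West}: total = 1096.7
  {North, South}: total = 1110.2
  {South, Central}: total = 1128.3
  {North, West}: total = 1174.7
  {East, Central}: total = 1270.4
  {North, Central}: total = 1348.4
  {North, East}: total = 1385.4
  {West, Central}: total = 1472.3
Best pair: {South, West} with total 1031.0.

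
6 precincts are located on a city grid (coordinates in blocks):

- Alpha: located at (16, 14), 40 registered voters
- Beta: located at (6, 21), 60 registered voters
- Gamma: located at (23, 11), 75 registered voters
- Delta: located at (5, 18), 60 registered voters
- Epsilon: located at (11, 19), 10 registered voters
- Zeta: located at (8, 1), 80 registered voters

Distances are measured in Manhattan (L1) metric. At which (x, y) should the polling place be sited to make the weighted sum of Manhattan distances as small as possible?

Manhattan distance separates: Σwᵢ(|x−xᵢ|+|y−yᵢ|) = Σwᵢ|x−xᵢ| + Σwᵢ|y−yᵢ|, so x and y are optimised independently as 1-D weighted medians.
Total weight W = 325; half = 162.5.
x-coordinate, sorted with cumulative weight:
  x=5 (Delta, w=60) cum 60
  x=6 (Beta, w=60) cum 120
  x=8 (Zeta, w=80) cum 200  ← median
  x=11 (Epsilon, w=10) cum 210
  x=16 (Alpha, w=40) cum 250
  x=23 (Gamma, w=75) cum 325
⇒ x* = 8
y-coordinate, sorted with cumulative weight:
  y=1 (Zeta, w=80) cum 80
  y=11 (Gamma, w=75) cum 155
  y=14 (Alpha, w=40) cum 195  ← median
  y=18 (Delta, w=60) cum 255
  y=19 (Epsilon, w=10) cum 265
  y=21 (Beta, w=60) cum 325
⇒ y* = 14

(8, 14)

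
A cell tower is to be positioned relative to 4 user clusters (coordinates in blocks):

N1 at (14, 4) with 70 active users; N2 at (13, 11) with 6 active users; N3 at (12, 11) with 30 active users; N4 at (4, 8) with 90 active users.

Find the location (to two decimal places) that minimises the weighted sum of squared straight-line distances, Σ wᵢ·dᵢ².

(9.07, 7.12)

The minimiser of Σwᵢ‖p−pᵢ‖² is the weighted centroid p* = (Σwᵢpᵢ)/(Σwᵢ).
Σwᵢ = 196.
Σwᵢxᵢ = 70·14 + 6·13 + 30·12 + 90·4 = 1778.
Σwᵢyᵢ = 70·4 + 6·11 + 30·11 + 90·8 = 1396.
x* = 1778/196 = 9.07, y* = 1396/196 = 7.12.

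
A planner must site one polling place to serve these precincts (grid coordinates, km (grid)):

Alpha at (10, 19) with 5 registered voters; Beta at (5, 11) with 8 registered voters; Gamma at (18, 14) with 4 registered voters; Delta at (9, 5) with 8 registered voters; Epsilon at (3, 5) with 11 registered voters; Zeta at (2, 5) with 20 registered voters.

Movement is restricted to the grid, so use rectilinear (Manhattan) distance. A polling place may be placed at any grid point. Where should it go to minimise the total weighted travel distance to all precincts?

Manhattan distance separates: Σwᵢ(|x−xᵢ|+|y−yᵢ|) = Σwᵢ|x−xᵢ| + Σwᵢ|y−yᵢ|, so x and y are optimised independently as 1-D weighted medians.
Total weight W = 56; half = 28.
x-coordinate, sorted with cumulative weight:
  x=2 (Zeta, w=20) cum 20
  x=3 (Epsilon, w=11) cum 31  ← median
  x=5 (Beta, w=8) cum 39
  x=9 (Delta, w=8) cum 47
  x=10 (Alpha, w=5) cum 52
  x=18 (Gamma, w=4) cum 56
⇒ x* = 3
y-coordinate, sorted with cumulative weight:
  y=5 (Delta, w=8) cum 8
  y=5 (Epsilon, w=11) cum 19
  y=5 (Zeta, w=20) cum 39  ← median
  y=11 (Beta, w=8) cum 47
  y=14 (Gamma, w=4) cum 51
  y=19 (Alpha, w=5) cum 56
⇒ y* = 5

(3, 5)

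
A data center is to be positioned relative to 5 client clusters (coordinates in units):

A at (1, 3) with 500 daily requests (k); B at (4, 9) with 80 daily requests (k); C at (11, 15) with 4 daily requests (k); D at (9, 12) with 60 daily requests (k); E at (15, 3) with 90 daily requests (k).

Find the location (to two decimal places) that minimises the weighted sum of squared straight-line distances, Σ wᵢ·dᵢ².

The minimiser of Σwᵢ‖p−pᵢ‖² is the weighted centroid p* = (Σwᵢpᵢ)/(Σwᵢ).
Σwᵢ = 734.
Σwᵢxᵢ = 500·1 + 80·4 + 4·11 + 60·9 + 90·15 = 2754.
Σwᵢyᵢ = 500·3 + 80·9 + 4·15 + 60·12 + 90·3 = 3270.
x* = 2754/734 = 3.75, y* = 3270/734 = 4.46.

(3.75, 4.46)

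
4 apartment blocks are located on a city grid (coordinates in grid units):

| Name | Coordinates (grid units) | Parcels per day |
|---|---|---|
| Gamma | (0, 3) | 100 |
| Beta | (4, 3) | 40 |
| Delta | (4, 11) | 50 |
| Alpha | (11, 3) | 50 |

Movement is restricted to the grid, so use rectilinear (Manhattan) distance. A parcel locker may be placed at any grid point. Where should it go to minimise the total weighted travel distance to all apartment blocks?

Manhattan distance separates: Σwᵢ(|x−xᵢ|+|y−yᵢ|) = Σwᵢ|x−xᵢ| + Σwᵢ|y−yᵢ|, so x and y are optimised independently as 1-D weighted medians.
Total weight W = 240; half = 120.
x-coordinate, sorted with cumulative weight:
  x=0 (Gamma, w=100) cum 100
  x=4 (Beta, w=40) cum 140  ← median
  x=4 (Delta, w=50) cum 190
  x=11 (Alpha, w=50) cum 240
⇒ x* = 4
y-coordinate, sorted with cumulative weight:
  y=3 (Gamma, w=100) cum 100
  y=3 (Beta, w=40) cum 140  ← median
  y=3 (Alpha, w=50) cum 190
  y=11 (Delta, w=50) cum 240
⇒ y* = 3

(4, 3)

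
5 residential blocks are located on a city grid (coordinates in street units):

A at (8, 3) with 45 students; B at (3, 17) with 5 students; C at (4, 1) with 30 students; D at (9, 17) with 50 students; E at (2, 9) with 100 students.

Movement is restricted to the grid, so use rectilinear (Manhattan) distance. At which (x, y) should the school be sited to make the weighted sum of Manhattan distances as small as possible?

Manhattan distance separates: Σwᵢ(|x−xᵢ|+|y−yᵢ|) = Σwᵢ|x−xᵢ| + Σwᵢ|y−yᵢ|, so x and y are optimised independently as 1-D weighted medians.
Total weight W = 230; half = 115.
x-coordinate, sorted with cumulative weight:
  x=2 (E, w=100) cum 100
  x=3 (B, w=5) cum 105
  x=4 (C, w=30) cum 135  ← median
  x=8 (A, w=45) cum 180
  x=9 (D, w=50) cum 230
⇒ x* = 4
y-coordinate, sorted with cumulative weight:
  y=1 (C, w=30) cum 30
  y=3 (A, w=45) cum 75
  y=9 (E, w=100) cum 175  ← median
  y=17 (B, w=5) cum 180
  y=17 (D, w=50) cum 230
⇒ y* = 9

(4, 9)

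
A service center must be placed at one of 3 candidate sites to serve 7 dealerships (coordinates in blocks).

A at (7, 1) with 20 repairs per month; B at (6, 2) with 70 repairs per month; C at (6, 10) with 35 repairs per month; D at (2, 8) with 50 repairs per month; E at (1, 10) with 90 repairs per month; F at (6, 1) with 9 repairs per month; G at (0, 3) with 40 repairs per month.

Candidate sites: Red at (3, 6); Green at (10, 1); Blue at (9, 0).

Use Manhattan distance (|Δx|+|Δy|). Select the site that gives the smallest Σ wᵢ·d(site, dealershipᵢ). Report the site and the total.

Total weighted distance at each candidate:
  Red (3, 6): total = 1917
  Green (10, 1): total = 3751
  Blue (9, 0): total = 3751
Minimum is at Red with total 1917 blocks.

Red, total 1917 blocks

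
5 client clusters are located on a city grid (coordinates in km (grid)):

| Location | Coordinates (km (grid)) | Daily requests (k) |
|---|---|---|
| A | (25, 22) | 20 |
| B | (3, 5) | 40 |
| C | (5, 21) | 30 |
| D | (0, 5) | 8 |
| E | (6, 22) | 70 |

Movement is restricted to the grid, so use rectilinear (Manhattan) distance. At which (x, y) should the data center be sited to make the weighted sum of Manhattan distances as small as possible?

Manhattan distance separates: Σwᵢ(|x−xᵢ|+|y−yᵢ|) = Σwᵢ|x−xᵢ| + Σwᵢ|y−yᵢ|, so x and y are optimised independently as 1-D weighted medians.
Total weight W = 168; half = 84.
x-coordinate, sorted with cumulative weight:
  x=0 (D, w=8) cum 8
  x=3 (B, w=40) cum 48
  x=5 (C, w=30) cum 78
  x=6 (E, w=70) cum 148  ← median
  x=25 (A, w=20) cum 168
⇒ x* = 6
y-coordinate, sorted with cumulative weight:
  y=5 (B, w=40) cum 40
  y=5 (D, w=8) cum 48
  y=21 (C, w=30) cum 78
  y=22 (A, w=20) cum 98  ← median
  y=22 (E, w=70) cum 168
⇒ y* = 22

(6, 22)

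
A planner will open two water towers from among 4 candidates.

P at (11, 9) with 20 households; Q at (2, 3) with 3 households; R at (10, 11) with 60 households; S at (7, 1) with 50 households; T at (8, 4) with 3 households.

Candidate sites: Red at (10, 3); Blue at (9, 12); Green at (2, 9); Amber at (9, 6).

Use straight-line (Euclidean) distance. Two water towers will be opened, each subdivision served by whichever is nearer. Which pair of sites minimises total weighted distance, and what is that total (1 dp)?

{Red, Blue}, total 367.9

Evaluate every pair (each demand assigned to the nearer of the two):
  {Red, Blue}: total = 367.9
  {Blue, Amber}: total = 455.8
  {Red, Amber}: total = 587.9
  {Blue, Green}: total = 670.1
  {Green, Amber}: total = 672.0
  {Red, Green}: total = 806.6
Best pair: {Red, Blue} with total 367.9.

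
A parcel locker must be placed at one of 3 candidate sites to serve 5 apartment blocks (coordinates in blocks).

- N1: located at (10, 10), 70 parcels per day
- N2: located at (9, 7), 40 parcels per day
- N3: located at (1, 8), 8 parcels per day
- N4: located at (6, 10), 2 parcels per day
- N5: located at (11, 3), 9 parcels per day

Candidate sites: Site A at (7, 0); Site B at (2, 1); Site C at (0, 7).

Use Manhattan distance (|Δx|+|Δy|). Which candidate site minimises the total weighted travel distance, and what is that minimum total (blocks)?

Total weighted distance at each candidate:
  Site A (7, 0): total = 1467
  Site B (2, 1): total = 1899
  Site C (0, 7): total = 1439
Minimum is at Site C with total 1439 blocks.

Site C, total 1439 blocks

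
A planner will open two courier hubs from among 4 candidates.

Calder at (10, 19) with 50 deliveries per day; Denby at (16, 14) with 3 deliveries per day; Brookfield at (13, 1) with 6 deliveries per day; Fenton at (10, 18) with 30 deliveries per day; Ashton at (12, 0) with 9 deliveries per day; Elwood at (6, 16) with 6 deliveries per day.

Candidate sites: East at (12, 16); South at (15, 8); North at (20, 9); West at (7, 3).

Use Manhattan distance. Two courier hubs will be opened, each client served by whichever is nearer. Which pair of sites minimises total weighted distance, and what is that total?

Evaluate every pair (each demand assigned to the nearer of the two):
  {East, West}: total = 544
  {East, South}: total = 577
  {East, North}: total = 658
  {South, West}: total = 1475
  {South, North}: total = 1526
  {North, West}: total = 1721
Best pair: {East, West} with total 544.

{East, West}, total 544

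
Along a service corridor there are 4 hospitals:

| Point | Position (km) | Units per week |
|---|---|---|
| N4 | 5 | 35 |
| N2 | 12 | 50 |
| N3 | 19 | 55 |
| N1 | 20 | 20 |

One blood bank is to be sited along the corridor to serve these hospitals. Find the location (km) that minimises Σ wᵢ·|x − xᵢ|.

For a sum of weighted absolute distances on a line, the optimum is the weighted median (not the mean). Total weight W = 160; half-weight = 80.
Sort by position and accumulate weight:
  km 5 (N4, w=35) → cum 35
  km 12 (N2, w=50) → cum 85  ≥ 80 → median here
  km 19 (N3, w=55) → cum 140
  km 20 (N1, w=20) → cum 160
Optimal location: km 12.

x = 12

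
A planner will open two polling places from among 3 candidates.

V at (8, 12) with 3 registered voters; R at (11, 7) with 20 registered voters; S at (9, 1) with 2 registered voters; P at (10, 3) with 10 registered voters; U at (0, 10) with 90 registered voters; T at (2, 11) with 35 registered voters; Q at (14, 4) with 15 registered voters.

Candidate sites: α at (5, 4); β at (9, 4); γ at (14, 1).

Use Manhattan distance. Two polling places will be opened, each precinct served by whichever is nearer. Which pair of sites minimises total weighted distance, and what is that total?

{α, β}, total 1568

Evaluate every pair (each demand assigned to the nearer of the two):
  {α, β}: total = 1568
  {α, γ}: total = 1668
  {β, γ}: total = 2038
Best pair: {α, β} with total 1568.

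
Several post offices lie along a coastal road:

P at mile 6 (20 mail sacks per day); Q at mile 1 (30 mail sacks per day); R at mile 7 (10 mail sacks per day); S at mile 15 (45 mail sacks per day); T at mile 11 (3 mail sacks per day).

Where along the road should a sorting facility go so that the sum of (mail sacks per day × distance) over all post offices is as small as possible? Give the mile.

For a sum of weighted absolute distances on a line, the optimum is the weighted median (not the mean). Total weight W = 108; half-weight = 54.
Sort by position and accumulate weight:
  mile 1 (Q, w=30) → cum 30
  mile 6 (P, w=20) → cum 50
  mile 7 (R, w=10) → cum 60  ≥ 54 → median here
  mile 11 (T, w=3) → cum 63
  mile 15 (S, w=45) → cum 108
Optimal location: mile 7.

x = 7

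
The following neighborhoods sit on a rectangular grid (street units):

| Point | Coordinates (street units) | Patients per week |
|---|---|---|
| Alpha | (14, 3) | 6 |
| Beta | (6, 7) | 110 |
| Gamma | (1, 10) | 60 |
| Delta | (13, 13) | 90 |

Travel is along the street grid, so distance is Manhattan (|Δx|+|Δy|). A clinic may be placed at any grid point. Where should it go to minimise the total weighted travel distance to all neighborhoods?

(6, 10)

Manhattan distance separates: Σwᵢ(|x−xᵢ|+|y−yᵢ|) = Σwᵢ|x−xᵢ| + Σwᵢ|y−yᵢ|, so x and y are optimised independently as 1-D weighted medians.
Total weight W = 266; half = 133.
x-coordinate, sorted with cumulative weight:
  x=1 (Gamma, w=60) cum 60
  x=6 (Beta, w=110) cum 170  ← median
  x=13 (Delta, w=90) cum 260
  x=14 (Alpha, w=6) cum 266
⇒ x* = 6
y-coordinate, sorted with cumulative weight:
  y=3 (Alpha, w=6) cum 6
  y=7 (Beta, w=110) cum 116
  y=10 (Gamma, w=60) cum 176  ← median
  y=13 (Delta, w=90) cum 266
⇒ y* = 10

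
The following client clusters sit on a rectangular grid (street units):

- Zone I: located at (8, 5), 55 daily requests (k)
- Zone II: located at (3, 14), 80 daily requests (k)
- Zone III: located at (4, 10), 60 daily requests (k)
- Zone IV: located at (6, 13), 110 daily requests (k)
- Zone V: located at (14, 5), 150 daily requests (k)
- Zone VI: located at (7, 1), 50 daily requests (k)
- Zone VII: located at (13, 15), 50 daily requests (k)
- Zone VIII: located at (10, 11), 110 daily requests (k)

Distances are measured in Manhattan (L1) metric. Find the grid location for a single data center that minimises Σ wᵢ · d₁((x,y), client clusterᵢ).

Manhattan distance separates: Σwᵢ(|x−xᵢ|+|y−yᵢ|) = Σwᵢ|x−xᵢ| + Σwᵢ|y−yᵢ|, so x and y are optimised independently as 1-D weighted medians.
Total weight W = 665; half = 332.5.
x-coordinate, sorted with cumulative weight:
  x=3 (Zone II, w=80) cum 80
  x=4 (Zone III, w=60) cum 140
  x=6 (Zone IV, w=110) cum 250
  x=7 (Zone VI, w=50) cum 300
  x=8 (Zone I, w=55) cum 355  ← median
  x=10 (Zone VIII, w=110) cum 465
  x=13 (Zone VII, w=50) cum 515
  x=14 (Zone V, w=150) cum 665
⇒ x* = 8
y-coordinate, sorted with cumulative weight:
  y=1 (Zone VI, w=50) cum 50
  y=5 (Zone I, w=55) cum 105
  y=5 (Zone V, w=150) cum 255
  y=10 (Zone III, w=60) cum 315
  y=11 (Zone VIII, w=110) cum 425  ← median
  y=13 (Zone IV, w=110) cum 535
  y=14 (Zone II, w=80) cum 615
  y=15 (Zone VII, w=50) cum 665
⇒ y* = 11

(8, 11)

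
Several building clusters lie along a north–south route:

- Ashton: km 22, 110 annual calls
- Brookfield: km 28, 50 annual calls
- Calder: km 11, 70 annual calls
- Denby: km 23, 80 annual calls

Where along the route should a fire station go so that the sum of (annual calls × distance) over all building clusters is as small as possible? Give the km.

For a sum of weighted absolute distances on a line, the optimum is the weighted median (not the mean). Total weight W = 310; half-weight = 155.
Sort by position and accumulate weight:
  km 11 (Calder, w=70) → cum 70
  km 22 (Ashton, w=110) → cum 180  ≥ 155 → median here
  km 23 (Denby, w=80) → cum 260
  km 28 (Brookfield, w=50) → cum 310
Optimal location: km 22.

x = 22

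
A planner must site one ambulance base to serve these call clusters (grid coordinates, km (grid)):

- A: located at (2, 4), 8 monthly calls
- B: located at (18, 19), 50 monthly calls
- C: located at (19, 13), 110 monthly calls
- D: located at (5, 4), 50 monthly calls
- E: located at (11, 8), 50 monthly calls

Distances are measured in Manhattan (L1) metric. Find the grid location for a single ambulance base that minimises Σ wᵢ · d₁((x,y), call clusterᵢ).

Manhattan distance separates: Σwᵢ(|x−xᵢ|+|y−yᵢ|) = Σwᵢ|x−xᵢ| + Σwᵢ|y−yᵢ|, so x and y are optimised independently as 1-D weighted medians.
Total weight W = 268; half = 134.
x-coordinate, sorted with cumulative weight:
  x=2 (A, w=8) cum 8
  x=5 (D, w=50) cum 58
  x=11 (E, w=50) cum 108
  x=18 (B, w=50) cum 158  ← median
  x=19 (C, w=110) cum 268
⇒ x* = 18
y-coordinate, sorted with cumulative weight:
  y=4 (A, w=8) cum 8
  y=4 (D, w=50) cum 58
  y=8 (E, w=50) cum 108
  y=13 (C, w=110) cum 218  ← median
  y=19 (B, w=50) cum 268
⇒ y* = 13

(18, 13)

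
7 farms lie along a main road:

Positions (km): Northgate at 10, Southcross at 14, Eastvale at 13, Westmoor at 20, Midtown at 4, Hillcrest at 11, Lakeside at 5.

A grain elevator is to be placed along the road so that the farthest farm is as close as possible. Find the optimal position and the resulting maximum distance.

The 1-center on a line is the midpoint of the two extreme points: leftmost at 4, rightmost at 20.
Optimal location = (4 + 20)/2 = 12; maximum distance = (20 − 4)/2 = 8.

location 12, max distance 8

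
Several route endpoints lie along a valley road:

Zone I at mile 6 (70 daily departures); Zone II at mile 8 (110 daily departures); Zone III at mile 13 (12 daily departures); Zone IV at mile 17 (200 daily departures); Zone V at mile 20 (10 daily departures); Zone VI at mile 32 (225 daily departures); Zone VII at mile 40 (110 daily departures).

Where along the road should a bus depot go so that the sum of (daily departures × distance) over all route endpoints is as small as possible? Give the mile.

x = 17

For a sum of weighted absolute distances on a line, the optimum is the weighted median (not the mean). Total weight W = 737; half-weight = 368.5.
Sort by position and accumulate weight:
  mile 6 (Zone I, w=70) → cum 70
  mile 8 (Zone II, w=110) → cum 180
  mile 13 (Zone III, w=12) → cum 192
  mile 17 (Zone IV, w=200) → cum 392  ≥ 368.5 → median here
  mile 20 (Zone V, w=10) → cum 402
  mile 32 (Zone VI, w=225) → cum 627
  mile 40 (Zone VII, w=110) → cum 737
Optimal location: mile 17.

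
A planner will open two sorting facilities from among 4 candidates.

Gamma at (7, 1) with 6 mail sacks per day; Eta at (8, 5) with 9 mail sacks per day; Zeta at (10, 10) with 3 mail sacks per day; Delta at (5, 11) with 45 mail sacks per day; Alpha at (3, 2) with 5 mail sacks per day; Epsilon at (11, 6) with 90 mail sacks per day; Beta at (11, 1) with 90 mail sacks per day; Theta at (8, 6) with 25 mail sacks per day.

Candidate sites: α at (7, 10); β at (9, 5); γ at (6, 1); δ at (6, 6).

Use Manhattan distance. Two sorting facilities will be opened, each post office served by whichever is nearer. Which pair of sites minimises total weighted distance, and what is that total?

{α, β}, total 1094

Evaluate every pair (each demand assigned to the nearer of the two):
  {α, β}: total = 1094
  {β, δ}: total = 1228
  {β, γ}: total = 1273
  {γ, δ}: total = 1297
  {α, γ}: total = 1519
  {α, δ}: total = 1642
Best pair: {α, β} with total 1094.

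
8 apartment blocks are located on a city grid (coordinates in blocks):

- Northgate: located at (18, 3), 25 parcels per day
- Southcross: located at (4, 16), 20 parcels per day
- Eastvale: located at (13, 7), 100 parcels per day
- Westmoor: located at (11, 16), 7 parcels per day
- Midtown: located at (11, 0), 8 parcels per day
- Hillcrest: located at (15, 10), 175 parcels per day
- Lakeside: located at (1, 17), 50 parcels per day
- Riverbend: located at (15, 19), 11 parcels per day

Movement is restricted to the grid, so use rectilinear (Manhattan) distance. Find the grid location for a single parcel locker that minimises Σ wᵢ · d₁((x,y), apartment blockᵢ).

(15, 10)

Manhattan distance separates: Σwᵢ(|x−xᵢ|+|y−yᵢ|) = Σwᵢ|x−xᵢ| + Σwᵢ|y−yᵢ|, so x and y are optimised independently as 1-D weighted medians.
Total weight W = 396; half = 198.
x-coordinate, sorted with cumulative weight:
  x=1 (Lakeside, w=50) cum 50
  x=4 (Southcross, w=20) cum 70
  x=11 (Westmoor, w=7) cum 77
  x=11 (Midtown, w=8) cum 85
  x=13 (Eastvale, w=100) cum 185
  x=15 (Hillcrest, w=175) cum 360  ← median
  x=15 (Riverbend, w=11) cum 371
  x=18 (Northgate, w=25) cum 396
⇒ x* = 15
y-coordinate, sorted with cumulative weight:
  y=0 (Midtown, w=8) cum 8
  y=3 (Northgate, w=25) cum 33
  y=7 (Eastvale, w=100) cum 133
  y=10 (Hillcrest, w=175) cum 308  ← median
  y=16 (Southcross, w=20) cum 328
  y=16 (Westmoor, w=7) cum 335
  y=17 (Lakeside, w=50) cum 385
  y=19 (Riverbend, w=11) cum 396
⇒ y* = 10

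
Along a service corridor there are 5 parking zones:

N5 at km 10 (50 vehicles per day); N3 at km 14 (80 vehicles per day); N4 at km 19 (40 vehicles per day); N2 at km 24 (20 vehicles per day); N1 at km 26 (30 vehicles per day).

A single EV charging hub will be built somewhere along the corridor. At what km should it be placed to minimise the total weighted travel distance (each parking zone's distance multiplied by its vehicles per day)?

For a sum of weighted absolute distances on a line, the optimum is the weighted median (not the mean). Total weight W = 220; half-weight = 110.
Sort by position and accumulate weight:
  km 10 (N5, w=50) → cum 50
  km 14 (N3, w=80) → cum 130  ≥ 110 → median here
  km 19 (N4, w=40) → cum 170
  km 24 (N2, w=20) → cum 190
  km 26 (N1, w=30) → cum 220
Optimal location: km 14.

x = 14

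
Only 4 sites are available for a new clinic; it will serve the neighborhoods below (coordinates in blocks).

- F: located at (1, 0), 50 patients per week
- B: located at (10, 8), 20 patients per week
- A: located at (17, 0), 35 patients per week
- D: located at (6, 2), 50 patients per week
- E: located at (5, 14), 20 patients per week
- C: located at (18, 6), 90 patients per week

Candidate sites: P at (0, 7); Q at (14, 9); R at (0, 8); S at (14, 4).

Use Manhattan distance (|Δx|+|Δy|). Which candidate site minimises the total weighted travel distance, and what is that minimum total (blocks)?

S, total 2675 blocks

Total weighted distance at each candidate:
  P (0, 7): total = 3960
  Q (14, 9): total = 3280
  R (0, 8): total = 4145
  S (14, 4): total = 2675
Minimum is at S with total 2675 blocks.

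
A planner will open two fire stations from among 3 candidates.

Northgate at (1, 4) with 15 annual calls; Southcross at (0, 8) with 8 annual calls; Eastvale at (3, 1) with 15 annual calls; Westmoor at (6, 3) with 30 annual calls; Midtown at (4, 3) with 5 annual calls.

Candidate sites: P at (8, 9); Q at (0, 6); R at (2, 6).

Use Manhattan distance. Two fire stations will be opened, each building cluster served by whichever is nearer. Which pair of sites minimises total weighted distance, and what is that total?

{Q, R}, total 386

Evaluate every pair (each demand assigned to the nearer of the two):
  {Q, R}: total = 386
  {P, R}: total = 402
  {P, Q}: total = 456
Best pair: {Q, R} with total 386.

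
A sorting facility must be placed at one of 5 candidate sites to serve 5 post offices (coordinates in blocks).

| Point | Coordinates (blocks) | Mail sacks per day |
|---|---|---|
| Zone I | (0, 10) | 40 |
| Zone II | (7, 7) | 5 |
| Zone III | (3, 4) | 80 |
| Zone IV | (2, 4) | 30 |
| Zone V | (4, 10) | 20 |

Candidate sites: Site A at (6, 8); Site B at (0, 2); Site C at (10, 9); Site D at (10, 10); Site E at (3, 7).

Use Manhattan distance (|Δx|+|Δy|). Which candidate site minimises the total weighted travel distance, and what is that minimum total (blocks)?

Total weighted distance at each candidate:
  Site A (6, 8): total = 1210
  Site B (0, 2): total = 1140
  Site C (10, 9): total = 1955
  Site D (10, 10): total = 2010
  Site E (3, 7): total = 700
Minimum is at Site E with total 700 blocks.

Site E, total 700 blocks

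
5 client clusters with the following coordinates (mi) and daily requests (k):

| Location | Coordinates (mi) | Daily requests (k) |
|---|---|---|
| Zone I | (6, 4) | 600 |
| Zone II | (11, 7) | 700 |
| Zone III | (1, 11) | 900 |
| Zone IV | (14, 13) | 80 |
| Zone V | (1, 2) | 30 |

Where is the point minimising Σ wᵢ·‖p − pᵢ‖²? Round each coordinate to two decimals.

The minimiser of Σwᵢ‖p−pᵢ‖² is the weighted centroid p* = (Σwᵢpᵢ)/(Σwᵢ).
Σwᵢ = 2310.
Σwᵢxᵢ = 600·6 + 700·11 + 900·1 + 80·14 + 30·1 = 13350.
Σwᵢyᵢ = 600·4 + 700·7 + 900·11 + 80·13 + 30·2 = 18300.
x* = 13350/2310 = 5.78, y* = 18300/2310 = 7.92.

(5.78, 7.92)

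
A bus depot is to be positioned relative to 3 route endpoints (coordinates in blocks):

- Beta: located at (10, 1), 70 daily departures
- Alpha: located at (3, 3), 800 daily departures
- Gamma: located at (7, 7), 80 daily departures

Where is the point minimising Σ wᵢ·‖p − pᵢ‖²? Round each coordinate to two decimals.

(3.85, 3.19)

The minimiser of Σwᵢ‖p−pᵢ‖² is the weighted centroid p* = (Σwᵢpᵢ)/(Σwᵢ).
Σwᵢ = 950.
Σwᵢxᵢ = 70·10 + 800·3 + 80·7 = 3660.
Σwᵢyᵢ = 70·1 + 800·3 + 80·7 = 3030.
x* = 3660/950 = 3.85, y* = 3030/950 = 3.19.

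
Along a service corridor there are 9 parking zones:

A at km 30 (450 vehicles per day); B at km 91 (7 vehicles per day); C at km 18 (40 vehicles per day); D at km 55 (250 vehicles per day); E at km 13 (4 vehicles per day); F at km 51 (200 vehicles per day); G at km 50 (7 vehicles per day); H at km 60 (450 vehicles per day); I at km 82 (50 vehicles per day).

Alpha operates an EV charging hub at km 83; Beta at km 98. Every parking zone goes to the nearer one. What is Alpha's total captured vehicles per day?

1451

The indifferent point is the midpoint (83+98)/2 = 90.5; parking zones left of it (closer to Alpha at 83) go to Alpha, those right go to Beta.
  E at 13 (w=4) → Alpha
  C at 18 (w=40) → Alpha
  A at 30 (w=450) → Alpha
  G at 50 (w=7) → Alpha
  F at 51 (w=200) → Alpha
  D at 55 (w=250) → Alpha
  H at 60 (w=450) → Alpha
  I at 82 (w=50) → Alpha
  B at 91 (w=7) → Beta
Alpha captures 1451; Beta captures 7.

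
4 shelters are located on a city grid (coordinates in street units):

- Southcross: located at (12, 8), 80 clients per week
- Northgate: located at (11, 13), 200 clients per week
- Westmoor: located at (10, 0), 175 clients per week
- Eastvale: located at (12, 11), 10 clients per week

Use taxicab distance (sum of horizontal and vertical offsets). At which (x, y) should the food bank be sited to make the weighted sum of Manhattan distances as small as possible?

(11, 8)

Manhattan distance separates: Σwᵢ(|x−xᵢ|+|y−yᵢ|) = Σwᵢ|x−xᵢ| + Σwᵢ|y−yᵢ|, so x and y are optimised independently as 1-D weighted medians.
Total weight W = 465; half = 232.5.
x-coordinate, sorted with cumulative weight:
  x=10 (Westmoor, w=175) cum 175
  x=11 (Northgate, w=200) cum 375  ← median
  x=12 (Southcross, w=80) cum 455
  x=12 (Eastvale, w=10) cum 465
⇒ x* = 11
y-coordinate, sorted with cumulative weight:
  y=0 (Westmoor, w=175) cum 175
  y=8 (Southcross, w=80) cum 255  ← median
  y=11 (Eastvale, w=10) cum 265
  y=13 (Northgate, w=200) cum 465
⇒ y* = 8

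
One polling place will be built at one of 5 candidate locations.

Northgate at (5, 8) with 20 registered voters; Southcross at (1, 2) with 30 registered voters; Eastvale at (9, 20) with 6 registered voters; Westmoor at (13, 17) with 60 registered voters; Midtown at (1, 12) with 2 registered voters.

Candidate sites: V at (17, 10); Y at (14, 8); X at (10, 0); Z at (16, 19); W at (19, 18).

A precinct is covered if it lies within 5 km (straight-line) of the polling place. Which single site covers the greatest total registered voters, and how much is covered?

Coverage radius r = 5 km; a point is covered iff (Δx)²+(Δy)² ≤ 5² = 25.
  V (17, 10): covers {none} → 0
  Y (14, 8): covers {none} → 0
  X (10, 0): covers {none} → 0
  Z (16, 19): covers {Westmoor} → 60
  W (19, 18): covers {none} → 0
Maximum coverage at Z: 60 registered voters.

Z, covering 60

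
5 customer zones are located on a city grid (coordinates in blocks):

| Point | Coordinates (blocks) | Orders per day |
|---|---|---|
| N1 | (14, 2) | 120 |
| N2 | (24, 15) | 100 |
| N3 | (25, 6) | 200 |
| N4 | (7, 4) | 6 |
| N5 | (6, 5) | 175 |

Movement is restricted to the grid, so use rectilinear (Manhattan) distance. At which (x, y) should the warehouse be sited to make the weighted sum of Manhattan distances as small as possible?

(14, 5)

Manhattan distance separates: Σwᵢ(|x−xᵢ|+|y−yᵢ|) = Σwᵢ|x−xᵢ| + Σwᵢ|y−yᵢ|, so x and y are optimised independently as 1-D weighted medians.
Total weight W = 601; half = 300.5.
x-coordinate, sorted with cumulative weight:
  x=6 (N5, w=175) cum 175
  x=7 (N4, w=6) cum 181
  x=14 (N1, w=120) cum 301  ← median
  x=24 (N2, w=100) cum 401
  x=25 (N3, w=200) cum 601
⇒ x* = 14
y-coordinate, sorted with cumulative weight:
  y=2 (N1, w=120) cum 120
  y=4 (N4, w=6) cum 126
  y=5 (N5, w=175) cum 301  ← median
  y=6 (N3, w=200) cum 501
  y=15 (N2, w=100) cum 601
⇒ y* = 5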